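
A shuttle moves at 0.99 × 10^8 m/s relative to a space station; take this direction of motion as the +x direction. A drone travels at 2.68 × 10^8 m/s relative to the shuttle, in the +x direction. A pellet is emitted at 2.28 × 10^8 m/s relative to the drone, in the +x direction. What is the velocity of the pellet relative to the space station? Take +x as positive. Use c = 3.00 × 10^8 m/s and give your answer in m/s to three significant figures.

Apply u = (u' + v)/(1 + u'v/c²) successively, working outward toward the space station.
(Dividing each given speed by c = 3.00 × 10^8 m/s to work in units of c.)
Start: velocity of the shuttle relative to the space station = 0.3300c.
Compose with the drone (u' = 0.893 in the shuttle frame): u_1 = (0.893 + 0.330) / (1 + 0.893·0.330) = 1.2233/1.2948 = 0.9448.
Compose with the pellet (u' = 0.760 in the drone frame): u_2 = (0.760 + 0.945) / (1 + 0.760·0.945) = 1.7048/1.7181 = 0.9923.
So u = 0.9923 × 3.00 × 10^8 m/s.

2.98 × 10^8 m/s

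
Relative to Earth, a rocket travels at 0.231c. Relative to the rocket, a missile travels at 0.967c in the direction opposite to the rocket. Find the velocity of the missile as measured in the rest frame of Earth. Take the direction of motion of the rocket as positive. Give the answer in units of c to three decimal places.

With v = 0.231 and u' = -0.967 (in units of c),
u = (u' + v)/(1 + u'v/c²):
u = (-0.967 + 0.231) / (1 + (-0.967)·0.231) = -0.7360/0.7766 = -0.9477
(Galilean addition would give -0.736c.)

-0.948c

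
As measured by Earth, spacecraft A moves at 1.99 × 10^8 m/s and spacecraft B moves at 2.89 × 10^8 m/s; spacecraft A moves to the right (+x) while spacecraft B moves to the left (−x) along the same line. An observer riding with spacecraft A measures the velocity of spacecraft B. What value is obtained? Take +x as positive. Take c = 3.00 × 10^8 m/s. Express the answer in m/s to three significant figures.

-2.98 × 10^8 m/s

β_A = 0.663, β_B = -0.963 (dividing each by c = 3.00 × 10^8 m/s).
Transform to A's frame with the inverse velocity-addition law: u' = (u − v)/(1 − uv/c²), taking u = β_B and v = β_A.
u' = (-0.963 − 0.663) / (1 − (0.663)(-0.963)) = -1.6267/1.6390 = -0.9925.
u' = -0.9925 × 3.00 × 10^8 m/s.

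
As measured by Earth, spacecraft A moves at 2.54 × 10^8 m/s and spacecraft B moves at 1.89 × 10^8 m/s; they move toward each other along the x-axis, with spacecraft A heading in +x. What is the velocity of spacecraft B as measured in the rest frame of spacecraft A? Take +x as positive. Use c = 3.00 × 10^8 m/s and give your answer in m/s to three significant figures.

β_A = 0.847, β_B = -0.630 (dividing each by c = 3.00 × 10^8 m/s).
Transform to A's frame with the inverse velocity-addition law: u' = (u − v)/(1 − uv/c²), taking u = β_B and v = β_A.
u' = (-0.630 − 0.847) / (1 − (0.847)(-0.630)) = -1.4767/1.5334 = -0.9630.
u' = -0.9630 × 3.00 × 10^8 m/s.

-2.89 × 10^8 m/s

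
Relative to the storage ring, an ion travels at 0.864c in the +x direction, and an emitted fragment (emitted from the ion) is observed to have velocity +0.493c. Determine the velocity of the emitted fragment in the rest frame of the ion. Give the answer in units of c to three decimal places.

-0.646c

Invert the composition law: u' = (u − v)/(1 − uv/c²).
u' = (0.493 − 0.864) / (1 − (0.493)(0.864)) = -0.3710/0.5740 = -0.6463.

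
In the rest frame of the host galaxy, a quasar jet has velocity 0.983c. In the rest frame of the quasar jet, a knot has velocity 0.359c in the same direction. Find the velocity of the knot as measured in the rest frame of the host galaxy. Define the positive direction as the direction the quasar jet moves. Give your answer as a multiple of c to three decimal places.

With v = 0.983 and u' = 0.359 (in units of c),
u = (u' + v)/(1 + u'v/c²):
u = (0.359 + 0.983) / (1 + 0.359·0.983) = 1.3420/1.3529 = 0.9919

0.992c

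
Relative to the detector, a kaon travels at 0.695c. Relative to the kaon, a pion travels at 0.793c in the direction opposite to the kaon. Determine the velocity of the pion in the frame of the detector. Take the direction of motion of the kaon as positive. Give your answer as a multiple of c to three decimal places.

-0.218c

With v = 0.695 and u' = -0.793 (in units of c),
u = (u' + v)/(1 + u'v/c²):
u = (-0.793 + 0.695) / (1 + (-0.793)·0.695) = -0.0980/0.4489 = -0.2183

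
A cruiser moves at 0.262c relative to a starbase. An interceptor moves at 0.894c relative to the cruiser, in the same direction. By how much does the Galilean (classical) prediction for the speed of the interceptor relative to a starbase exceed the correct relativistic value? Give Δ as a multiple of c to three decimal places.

Δ = 0.219c

Galilean: u_cl = 0.894 + 0.262 = 1.1560.
Relativistic: u_rel = (0.894 + 0.262) / (1 + 0.894·0.262) = 1.1560/1.2342 = 0.9366.
Δ = 1.1560 − 0.9366 = 0.2194.
(The classical prediction exceeds c; the relativistic result does not.)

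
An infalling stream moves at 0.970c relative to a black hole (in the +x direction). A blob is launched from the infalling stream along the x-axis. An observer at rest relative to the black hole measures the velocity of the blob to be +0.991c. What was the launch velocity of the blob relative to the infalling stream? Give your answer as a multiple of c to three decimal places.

Invert the composition law: u' = (u − v)/(1 − uv/c²).
u' = (0.991 − 0.970) / (1 − (0.991)(0.970)) = 0.0210/0.0387 = 0.5422.

+0.542c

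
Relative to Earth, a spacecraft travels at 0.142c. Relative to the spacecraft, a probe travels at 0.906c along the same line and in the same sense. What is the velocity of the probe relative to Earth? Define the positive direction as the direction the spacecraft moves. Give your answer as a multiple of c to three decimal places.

0.929c

With v = 0.142 and u' = 0.906 (in units of c),
u = (u' + v)/(1 + u'v/c²):
u = (0.906 + 0.142) / (1 + 0.906·0.142) = 1.0480/1.1287 = 0.9285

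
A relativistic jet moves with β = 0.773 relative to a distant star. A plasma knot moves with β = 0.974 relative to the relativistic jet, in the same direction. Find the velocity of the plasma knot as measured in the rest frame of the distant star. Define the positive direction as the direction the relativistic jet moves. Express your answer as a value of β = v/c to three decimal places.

β = 0.997

With v = 0.773 and u' = 0.974 (in units of c),
u = (u' + v)/(1 + u'v/c²):
u = (0.974 + 0.773) / (1 + 0.974·0.773) = 1.7470/1.7529 = 0.9966
(Galilean addition would give +1.747c, exceeding c.)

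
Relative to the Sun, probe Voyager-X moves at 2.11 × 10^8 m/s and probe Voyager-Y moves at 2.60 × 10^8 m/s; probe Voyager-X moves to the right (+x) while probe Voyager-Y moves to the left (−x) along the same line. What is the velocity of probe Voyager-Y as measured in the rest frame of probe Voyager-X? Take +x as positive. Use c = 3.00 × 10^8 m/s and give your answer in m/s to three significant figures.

β_A = 0.703, β_B = -0.867 (dividing each by c = 3.00 × 10^8 m/s).
Transform to A's frame with the inverse velocity-addition law: u' = (u − v)/(1 − uv/c²), taking u = β_B and v = β_A.
u' = (-0.867 − 0.703) / (1 − (0.703)(-0.867)) = -1.5700/1.6096 = -0.9754.
u' = -0.9754 × 3.00 × 10^8 m/s.

-2.93 × 10^8 m/s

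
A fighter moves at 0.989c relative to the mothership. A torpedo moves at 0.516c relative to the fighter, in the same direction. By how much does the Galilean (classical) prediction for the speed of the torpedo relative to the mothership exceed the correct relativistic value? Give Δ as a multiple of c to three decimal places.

Δ = 0.509c

Galilean: u_cl = 0.516 + 0.989 = 1.5050.
Relativistic: u_rel = (0.516 + 0.989) / (1 + 0.516·0.989) = 1.5050/1.5103 = 0.9965.
Δ = 1.5050 − 0.9965 = 0.5085.
(The classical prediction exceeds c; the relativistic result does not.)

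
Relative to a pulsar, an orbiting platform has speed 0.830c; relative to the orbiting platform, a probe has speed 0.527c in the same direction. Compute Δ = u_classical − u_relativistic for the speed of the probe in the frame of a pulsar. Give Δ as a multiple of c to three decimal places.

Δ = 0.413c

Galilean: u_cl = 0.527 + 0.830 = 1.3570.
Relativistic: u_rel = (0.527 + 0.830) / (1 + 0.527·0.830) = 1.3570/1.4374 = 0.9441.
Δ = 1.3570 − 0.9441 = 0.4129.
(The classical prediction exceeds c; the relativistic result does not.)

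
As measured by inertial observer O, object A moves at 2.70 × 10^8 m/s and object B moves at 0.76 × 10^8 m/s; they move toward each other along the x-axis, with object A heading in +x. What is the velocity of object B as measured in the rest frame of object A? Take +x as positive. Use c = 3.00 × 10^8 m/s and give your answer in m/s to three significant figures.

β_A = 0.900, β_B = -0.253 (dividing each by c = 3.00 × 10^8 m/s).
Transform to A's frame with the inverse velocity-addition law: u' = (u − v)/(1 − uv/c²), taking u = β_B and v = β_A.
u' = (-0.253 − 0.900) / (1 − (0.900)(-0.253)) = -1.1533/1.2280 = -0.9392.
u' = -0.9392 × 3.00 × 10^8 m/s.

-2.82 × 10^8 m/s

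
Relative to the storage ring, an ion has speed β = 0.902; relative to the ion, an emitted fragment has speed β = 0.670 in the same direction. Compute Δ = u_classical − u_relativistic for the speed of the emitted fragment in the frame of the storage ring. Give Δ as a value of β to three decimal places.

Δ = 0.592

Galilean: u_cl = 0.670 + 0.902 = 1.5720.
Relativistic: u_rel = (0.670 + 0.902) / (1 + 0.670·0.902) = 1.5720/1.6043 = 0.9798.
Δ = 1.5720 − 0.9798 = 0.5922.
(The classical prediction exceeds c; the relativistic result does not.)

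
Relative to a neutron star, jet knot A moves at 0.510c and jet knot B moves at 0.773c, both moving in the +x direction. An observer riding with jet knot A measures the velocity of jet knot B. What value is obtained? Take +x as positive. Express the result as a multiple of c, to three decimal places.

β_A = 0.510, β_B = 0.773.
Transform to A's frame with the inverse velocity-addition law: u' = (u − v)/(1 − uv/c²), taking u = β_B and v = β_A.
u' = (0.773 − 0.510) / (1 − (0.510)(0.773)) = 0.2630/0.6058 = 0.4342.

+0.434c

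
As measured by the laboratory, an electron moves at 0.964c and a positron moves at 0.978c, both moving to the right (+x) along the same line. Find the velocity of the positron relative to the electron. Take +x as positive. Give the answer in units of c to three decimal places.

β_A = 0.964, β_B = 0.978.
Transform to A's frame with the inverse velocity-addition law: u' = (u − v)/(1 − uv/c²), taking u = β_B and v = β_A.
u' = (0.978 − 0.964) / (1 − (0.964)(0.978)) = 0.0140/0.0572 = 0.2447.

+0.245c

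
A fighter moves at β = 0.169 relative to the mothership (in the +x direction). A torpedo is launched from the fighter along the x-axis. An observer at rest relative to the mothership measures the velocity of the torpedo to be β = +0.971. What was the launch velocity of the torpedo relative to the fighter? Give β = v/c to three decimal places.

Invert the composition law: u' = (u − v)/(1 − uv/c²).
u' = (0.971 − 0.169) / (1 − (0.971)(0.169)) = 0.8020/0.8359 = 0.9594.

β = +0.959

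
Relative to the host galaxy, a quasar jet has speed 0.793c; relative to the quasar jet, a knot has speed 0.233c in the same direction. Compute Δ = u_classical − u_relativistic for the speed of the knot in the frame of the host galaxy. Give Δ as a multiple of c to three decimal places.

Δ = 0.160c

Galilean: u_cl = 0.233 + 0.793 = 1.0260.
Relativistic: u_rel = (0.233 + 0.793) / (1 + 0.233·0.793) = 1.0260/1.1848 = 0.8660.
Δ = 1.0260 − 0.8660 = 0.1600.
(The classical prediction exceeds c; the relativistic result does not.)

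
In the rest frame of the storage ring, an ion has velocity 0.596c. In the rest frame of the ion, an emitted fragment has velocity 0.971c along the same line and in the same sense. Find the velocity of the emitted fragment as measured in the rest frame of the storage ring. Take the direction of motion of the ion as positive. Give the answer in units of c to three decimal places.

0.993c

With v = 0.596 and u' = 0.971 (in units of c),
u = (u' + v)/(1 + u'v/c²):
u = (0.971 + 0.596) / (1 + 0.971·0.596) = 1.5670/1.5787 = 0.9926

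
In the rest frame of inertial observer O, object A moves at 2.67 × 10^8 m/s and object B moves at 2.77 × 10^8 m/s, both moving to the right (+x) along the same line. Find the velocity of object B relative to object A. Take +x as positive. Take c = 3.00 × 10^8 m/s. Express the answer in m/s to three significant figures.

+5.61 × 10^7 m/s

β_A = 0.890, β_B = 0.923 (dividing each by c = 3.00 × 10^8 m/s).
Transform to A's frame with the inverse velocity-addition law: u' = (u − v)/(1 − uv/c²), taking u = β_B and v = β_A.
u' = (0.923 − 0.890) / (1 − (0.890)(0.923)) = 0.0333/0.1782 = 0.1870.
u' = 0.1870 × 3.00 × 10^8 m/s.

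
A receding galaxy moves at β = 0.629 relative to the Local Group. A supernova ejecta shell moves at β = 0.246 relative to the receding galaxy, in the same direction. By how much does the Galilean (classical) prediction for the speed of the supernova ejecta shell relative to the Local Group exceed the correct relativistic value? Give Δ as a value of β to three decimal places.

Δ = 0.117

Galilean: u_cl = 0.246 + 0.629 = 0.8750.
Relativistic: u_rel = (0.246 + 0.629) / (1 + 0.246·0.629) = 0.8750/1.1547 = 0.7578.
Δ = 0.8750 − 0.7578 = 0.1172.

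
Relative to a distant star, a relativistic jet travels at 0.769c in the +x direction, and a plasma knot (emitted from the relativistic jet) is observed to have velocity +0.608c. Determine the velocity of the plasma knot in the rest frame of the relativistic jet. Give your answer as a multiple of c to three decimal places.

-0.302c

Invert the composition law: u' = (u − v)/(1 − uv/c²).
u' = (0.608 − 0.769) / (1 − (0.608)(0.769)) = -0.1610/0.5324 = -0.3024.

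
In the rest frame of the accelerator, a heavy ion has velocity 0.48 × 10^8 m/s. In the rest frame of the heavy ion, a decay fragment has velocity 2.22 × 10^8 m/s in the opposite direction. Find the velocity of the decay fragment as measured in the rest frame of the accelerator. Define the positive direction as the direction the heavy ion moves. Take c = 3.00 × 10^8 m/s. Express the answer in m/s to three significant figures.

In units of c (dividing by 3.00 × 10^8 m/s): v = 0.160, u' = -0.740.
u = (u' + v)/(1 + u'v/c²):
u = (-0.740 + 0.160) / (1 + (-0.740)·0.160) = -0.5800/0.8816 = -0.6579
Converting back: u = -0.6579 × 3.00 × 10^8 m/s.

-1.97 × 10^8 m/s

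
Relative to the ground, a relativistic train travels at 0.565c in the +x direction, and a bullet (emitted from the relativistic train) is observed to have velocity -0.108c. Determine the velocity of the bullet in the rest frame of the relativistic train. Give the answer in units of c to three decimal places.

Invert the composition law: u' = (u − v)/(1 − uv/c²).
u' = (-0.108 − 0.565) / (1 − (-0.108)(0.565)) = -0.6730/1.0610 = -0.6343.

-0.634c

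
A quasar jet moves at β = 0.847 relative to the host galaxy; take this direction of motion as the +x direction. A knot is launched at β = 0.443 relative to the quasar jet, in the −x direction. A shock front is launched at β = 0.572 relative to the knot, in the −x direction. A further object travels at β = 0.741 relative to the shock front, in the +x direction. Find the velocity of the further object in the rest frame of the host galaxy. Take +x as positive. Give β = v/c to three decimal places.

Apply u = (u' + v)/(1 + u'v/c²) successively, working outward toward the host galaxy.
Start: velocity of the quasar jet relative to the host galaxy = 0.8470c.
Compose with the knot (u' = -0.443 in the quasar jet frame): u_1 = (-0.443 + 0.847) / (1 + (-0.443)·0.847) = 0.4040/0.6248 = 0.6466.
Compose with the shock front (u' = -0.572 in the knot frame): u_2 = (-0.572 + 0.647) / (1 + (-0.572)·0.647) = 0.0746/0.6301 = 0.1184.
Compose with the further object (u' = 0.741 in the shock front frame): u_3 = (0.741 + 0.118) / (1 + 0.741·0.118) = 0.8594/1.0878 = 0.7901.

β = +0.790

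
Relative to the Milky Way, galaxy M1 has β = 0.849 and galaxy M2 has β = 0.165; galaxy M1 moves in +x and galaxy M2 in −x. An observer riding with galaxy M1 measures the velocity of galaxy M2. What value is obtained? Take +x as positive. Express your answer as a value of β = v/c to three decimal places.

β = -0.889

β_A = 0.849, β_B = -0.165.
Transform to A's frame with the inverse velocity-addition law: u' = (u − v)/(1 − uv/c²), taking u = β_B and v = β_A.
u' = (-0.165 − 0.849) / (1 − (0.849)(-0.165)) = -1.0140/1.1401 = -0.8894.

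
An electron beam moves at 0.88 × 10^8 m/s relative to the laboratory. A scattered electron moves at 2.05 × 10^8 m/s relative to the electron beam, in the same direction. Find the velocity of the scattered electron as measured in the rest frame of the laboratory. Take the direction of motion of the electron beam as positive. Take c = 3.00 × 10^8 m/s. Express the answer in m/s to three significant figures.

2.44 × 10^8 m/s

In units of c (dividing by 3.00 × 10^8 m/s): v = 0.293, u' = 0.683.
u = (u' + v)/(1 + u'v/c²):
u = (0.683 + 0.293) / (1 + 0.683·0.293) = 0.9767/1.2004 = 0.8136
(Galilean addition would give +0.977c.)
Converting back: u = 0.8136 × 3.00 × 10^8 m/s.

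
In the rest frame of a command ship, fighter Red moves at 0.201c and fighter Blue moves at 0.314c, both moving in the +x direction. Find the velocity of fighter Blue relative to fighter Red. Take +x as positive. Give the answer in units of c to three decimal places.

+0.121c

β_A = 0.201, β_B = 0.314.
Transform to A's frame with the inverse velocity-addition law: u' = (u − v)/(1 − uv/c²), taking u = β_B and v = β_A.
u' = (0.314 − 0.201) / (1 − (0.201)(0.314)) = 0.1130/0.9369 = 0.1206.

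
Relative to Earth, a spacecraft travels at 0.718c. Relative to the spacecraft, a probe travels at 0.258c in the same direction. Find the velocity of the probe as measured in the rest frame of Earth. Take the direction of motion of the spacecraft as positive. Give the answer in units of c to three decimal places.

With v = 0.718 and u' = 0.258 (in units of c),
u = (u' + v)/(1 + u'v/c²):
u = (0.258 + 0.718) / (1 + 0.258·0.718) = 0.9760/1.1852 = 0.8235

0.823c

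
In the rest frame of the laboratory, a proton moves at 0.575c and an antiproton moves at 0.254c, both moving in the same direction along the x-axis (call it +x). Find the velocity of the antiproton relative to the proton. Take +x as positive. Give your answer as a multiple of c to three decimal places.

-0.376c

β_A = 0.575, β_B = 0.254.
Transform to A's frame with the inverse velocity-addition law: u' = (u − v)/(1 − uv/c²), taking u = β_B and v = β_A.
u' = (0.254 − 0.575) / (1 − (0.575)(0.254)) = -0.3210/0.8539 = -0.3759.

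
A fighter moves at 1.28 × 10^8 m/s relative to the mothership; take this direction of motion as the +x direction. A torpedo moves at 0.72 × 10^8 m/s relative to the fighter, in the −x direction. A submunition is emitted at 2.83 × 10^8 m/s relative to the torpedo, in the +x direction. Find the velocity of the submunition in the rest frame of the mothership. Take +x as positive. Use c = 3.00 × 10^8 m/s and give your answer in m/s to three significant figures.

Apply u = (u' + v)/(1 + u'v/c²) successively, working outward toward the mothership.
(Dividing each given speed by c = 3.00 × 10^8 m/s to work in units of c.)
Start: velocity of the fighter relative to the mothership = 0.4267c.
Compose with the torpedo (u' = -0.240 in the fighter frame): u_1 = (-0.240 + 0.427) / (1 + (-0.240)·0.427) = 0.1867/0.8976 = 0.2080.
Compose with the submunition (u' = 0.943 in the torpedo frame): u_2 = (0.943 + 0.208) / (1 + 0.943·0.208) = 1.1513/1.1962 = 0.9625.
So u = 0.9625 × 3.00 × 10^8 m/s.

+2.89 × 10^8 m/s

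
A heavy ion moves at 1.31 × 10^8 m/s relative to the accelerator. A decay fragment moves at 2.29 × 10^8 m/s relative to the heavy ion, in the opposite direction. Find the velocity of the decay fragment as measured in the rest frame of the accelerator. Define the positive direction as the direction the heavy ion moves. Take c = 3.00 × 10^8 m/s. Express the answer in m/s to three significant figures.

-1.47 × 10^8 m/s

In units of c (dividing by 3.00 × 10^8 m/s): v = 0.437, u' = -0.763.
u = (u' + v)/(1 + u'v/c²):
u = (-0.763 + 0.437) / (1 + (-0.763)·0.437) = -0.3267/0.6667 = -0.4900
Converting back: u = -0.4900 × 3.00 × 10^8 m/s.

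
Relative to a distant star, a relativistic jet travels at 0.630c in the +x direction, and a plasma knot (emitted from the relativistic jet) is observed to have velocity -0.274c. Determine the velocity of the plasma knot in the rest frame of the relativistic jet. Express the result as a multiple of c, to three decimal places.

Invert the composition law: u' = (u − v)/(1 − uv/c²).
u' = (-0.274 − 0.630) / (1 − (-0.274)(0.630)) = -0.9040/1.1726 = -0.7709.

-0.771c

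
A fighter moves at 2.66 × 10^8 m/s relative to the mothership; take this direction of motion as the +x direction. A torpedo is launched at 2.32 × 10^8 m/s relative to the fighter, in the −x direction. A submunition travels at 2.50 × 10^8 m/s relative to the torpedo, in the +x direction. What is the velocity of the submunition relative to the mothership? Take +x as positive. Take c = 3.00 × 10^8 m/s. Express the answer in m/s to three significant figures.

Apply u = (u' + v)/(1 + u'v/c²) successively, working outward toward the mothership.
(Dividing each given speed by c = 3.00 × 10^8 m/s to work in units of c.)
Start: velocity of the fighter relative to the mothership = 0.8867c.
Compose with the torpedo (u' = -0.773 in the fighter frame): u_1 = (-0.773 + 0.887) / (1 + (-0.773)·0.887) = 0.1133/0.3143 = 0.3606.
Compose with the submunition (u' = 0.833 in the torpedo frame): u_2 = (0.833 + 0.361) / (1 + 0.833·0.361) = 1.1939/1.3005 = 0.9181.
So u = 0.9181 × 3.00 × 10^8 m/s.

+2.75 × 10^8 m/s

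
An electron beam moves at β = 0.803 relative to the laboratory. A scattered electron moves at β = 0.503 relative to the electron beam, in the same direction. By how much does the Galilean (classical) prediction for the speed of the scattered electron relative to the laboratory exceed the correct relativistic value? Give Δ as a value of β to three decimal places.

Galilean: u_cl = 0.503 + 0.803 = 1.3060.
Relativistic: u_rel = (0.503 + 0.803) / (1 + 0.503·0.803) = 1.3060/1.4039 = 0.9303.
Δ = 1.3060 − 0.9303 = 0.3757.
(The classical prediction exceeds c; the relativistic result does not.)

Δ = 0.376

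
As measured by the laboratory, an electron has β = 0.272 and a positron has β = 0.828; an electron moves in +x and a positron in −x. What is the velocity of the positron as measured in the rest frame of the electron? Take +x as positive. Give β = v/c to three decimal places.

β_A = 0.272, β_B = -0.828.
Transform to A's frame with the inverse velocity-addition law: u' = (u − v)/(1 − uv/c²), taking u = β_B and v = β_A.
u' = (-0.828 − 0.272) / (1 − (0.272)(-0.828)) = -1.1000/1.2252 = -0.8978.

β = -0.898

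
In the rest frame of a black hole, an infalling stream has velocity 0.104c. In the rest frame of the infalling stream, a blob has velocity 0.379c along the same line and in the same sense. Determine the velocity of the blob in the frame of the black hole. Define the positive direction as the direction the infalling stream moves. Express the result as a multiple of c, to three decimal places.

0.465c

With v = 0.104 and u' = 0.379 (in units of c),
u = (u' + v)/(1 + u'v/c²):
u = (0.379 + 0.104) / (1 + 0.379·0.104) = 0.4830/1.0394 = 0.4647
(Galilean addition would give +0.483c.)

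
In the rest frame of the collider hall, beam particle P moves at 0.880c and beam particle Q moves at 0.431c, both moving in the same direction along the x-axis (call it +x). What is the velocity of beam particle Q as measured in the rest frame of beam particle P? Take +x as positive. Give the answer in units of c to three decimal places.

β_A = 0.880, β_B = 0.431.
Transform to A's frame with the inverse velocity-addition law: u' = (u − v)/(1 − uv/c²), taking u = β_B and v = β_A.
u' = (0.431 − 0.880) / (1 − (0.880)(0.431)) = -0.4490/0.6207 = -0.7234.

-0.723c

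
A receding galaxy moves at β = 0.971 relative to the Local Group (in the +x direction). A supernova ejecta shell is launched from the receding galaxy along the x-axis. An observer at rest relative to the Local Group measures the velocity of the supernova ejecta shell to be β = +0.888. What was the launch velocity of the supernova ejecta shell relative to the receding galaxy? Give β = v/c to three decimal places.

Invert the composition law: u' = (u − v)/(1 − uv/c²).
u' = (0.888 − 0.971) / (1 − (0.888)(0.971)) = -0.0830/0.1378 = -0.6025.

β = -0.603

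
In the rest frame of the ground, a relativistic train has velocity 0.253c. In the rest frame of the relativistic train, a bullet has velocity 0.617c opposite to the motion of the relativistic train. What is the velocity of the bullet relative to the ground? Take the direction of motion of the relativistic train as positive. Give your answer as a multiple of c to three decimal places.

-0.431c

With v = 0.253 and u' = -0.617 (in units of c),
u = (u' + v)/(1 + u'v/c²):
u = (-0.617 + 0.253) / (1 + (-0.617)·0.253) = -0.3640/0.8439 = -0.4313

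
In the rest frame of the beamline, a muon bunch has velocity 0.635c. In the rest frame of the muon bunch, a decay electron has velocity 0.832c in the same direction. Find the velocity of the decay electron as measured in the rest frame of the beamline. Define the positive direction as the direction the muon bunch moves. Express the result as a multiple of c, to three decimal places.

0.960c

With v = 0.635 and u' = 0.832 (in units of c),
u = (u' + v)/(1 + u'v/c²):
u = (0.832 + 0.635) / (1 + 0.832·0.635) = 1.4670/1.5283 = 0.9599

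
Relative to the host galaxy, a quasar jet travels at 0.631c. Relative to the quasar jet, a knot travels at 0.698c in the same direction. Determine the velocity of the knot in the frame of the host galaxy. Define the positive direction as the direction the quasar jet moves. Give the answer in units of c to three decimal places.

With v = 0.631 and u' = 0.698 (in units of c),
u = (u' + v)/(1 + u'v/c²):
u = (0.698 + 0.631) / (1 + 0.698·0.631) = 1.3290/1.4404 = 0.9226

0.923c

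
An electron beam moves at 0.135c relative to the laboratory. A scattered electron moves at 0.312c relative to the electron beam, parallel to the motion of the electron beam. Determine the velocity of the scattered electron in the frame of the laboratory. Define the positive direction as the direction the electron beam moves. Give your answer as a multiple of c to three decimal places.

0.429c

With v = 0.135 and u' = 0.312 (in units of c),
u = (u' + v)/(1 + u'v/c²):
u = (0.312 + 0.135) / (1 + 0.312·0.135) = 0.4470/1.0421 = 0.4289
(Galilean addition would give +0.447c.)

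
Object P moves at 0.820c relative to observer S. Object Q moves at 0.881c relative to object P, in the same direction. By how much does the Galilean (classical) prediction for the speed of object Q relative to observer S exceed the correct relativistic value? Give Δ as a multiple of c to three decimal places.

Δ = 0.713c

Galilean: u_cl = 0.881 + 0.820 = 1.7010.
Relativistic: u_rel = (0.881 + 0.820) / (1 + 0.881·0.820) = 1.7010/1.7224 = 0.9876.
Δ = 1.7010 − 0.9876 = 0.7134.
(The classical prediction exceeds c; the relativistic result does not.)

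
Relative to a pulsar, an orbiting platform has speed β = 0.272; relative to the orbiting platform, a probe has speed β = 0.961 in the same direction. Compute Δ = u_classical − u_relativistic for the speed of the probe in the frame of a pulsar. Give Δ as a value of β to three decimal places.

Δ = 0.256

Galilean: u_cl = 0.961 + 0.272 = 1.2330.
Relativistic: u_rel = (0.961 + 0.272) / (1 + 0.961·0.272) = 1.2330/1.2614 = 0.9775.
Δ = 1.2330 − 0.9775 = 0.2555.
(The classical prediction exceeds c; the relativistic result does not.)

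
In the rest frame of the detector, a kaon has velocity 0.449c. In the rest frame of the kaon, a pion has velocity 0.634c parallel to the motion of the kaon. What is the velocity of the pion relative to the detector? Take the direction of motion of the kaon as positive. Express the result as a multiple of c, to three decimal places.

0.843c

With v = 0.449 and u' = 0.634 (in units of c),
u = (u' + v)/(1 + u'v/c²):
u = (0.634 + 0.449) / (1 + 0.634·0.449) = 1.0830/1.2847 = 0.8430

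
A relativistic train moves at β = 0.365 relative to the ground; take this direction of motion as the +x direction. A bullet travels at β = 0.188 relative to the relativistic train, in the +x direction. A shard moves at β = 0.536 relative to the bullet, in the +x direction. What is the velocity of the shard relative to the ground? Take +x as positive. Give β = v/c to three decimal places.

β = 0.825

Apply u = (u' + v)/(1 + u'v/c²) successively, working outward toward the ground.
Start: velocity of the relativistic train relative to the ground = 0.3650c.
Compose with the bullet (u' = 0.188 in the relativistic train frame): u_1 = (0.188 + 0.365) / (1 + 0.188·0.365) = 0.5530/1.0686 = 0.5175.
Compose with the shard (u' = 0.536 in the bullet frame): u_2 = (0.536 + 0.517) / (1 + 0.536·0.517) = 1.0535/1.2774 = 0.8247.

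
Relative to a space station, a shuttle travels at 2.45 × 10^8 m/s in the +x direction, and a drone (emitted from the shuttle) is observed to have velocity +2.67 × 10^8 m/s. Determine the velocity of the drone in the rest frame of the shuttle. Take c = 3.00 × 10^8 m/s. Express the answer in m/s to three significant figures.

v = 0.817c, u = 0.890c.
Invert the composition law: u' = (u − v)/(1 − uv/c²).
u' = (0.890 − 0.817) / (1 − (0.890)(0.817)) = 0.0733/0.2732 = 0.2685.
u' = 0.2685 × 3.00 × 10^8 m/s.

+8.05 × 10^7 m/s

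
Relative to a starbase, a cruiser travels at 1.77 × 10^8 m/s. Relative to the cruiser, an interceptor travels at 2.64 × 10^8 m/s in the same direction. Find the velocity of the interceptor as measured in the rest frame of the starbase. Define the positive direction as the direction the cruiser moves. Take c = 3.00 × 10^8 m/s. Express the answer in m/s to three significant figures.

2.90 × 10^8 m/s

In units of c (dividing by 3.00 × 10^8 m/s): v = 0.590, u' = 0.880.
u = (u' + v)/(1 + u'v/c²):
u = (0.880 + 0.590) / (1 + 0.880·0.590) = 1.4700/1.5192 = 0.9676
Converting back: u = 0.9676 × 3.00 × 10^8 m/s.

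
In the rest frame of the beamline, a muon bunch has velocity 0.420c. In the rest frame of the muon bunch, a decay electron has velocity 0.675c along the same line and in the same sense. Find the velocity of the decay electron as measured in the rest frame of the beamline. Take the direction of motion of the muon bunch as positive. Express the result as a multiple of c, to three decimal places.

0.853c

With v = 0.420 and u' = 0.675 (in units of c),
u = (u' + v)/(1 + u'v/c²):
u = (0.675 + 0.420) / (1 + 0.675·0.420) = 1.0950/1.2835 = 0.8531
(Galilean addition would give +1.095c, exceeding c.)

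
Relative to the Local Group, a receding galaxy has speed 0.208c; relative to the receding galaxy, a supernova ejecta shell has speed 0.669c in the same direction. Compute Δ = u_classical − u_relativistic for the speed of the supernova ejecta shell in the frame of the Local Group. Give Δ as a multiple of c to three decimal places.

Galilean: u_cl = 0.669 + 0.208 = 0.8770.
Relativistic: u_rel = (0.669 + 0.208) / (1 + 0.669·0.208) = 0.8770/1.1392 = 0.7699.
Δ = 0.8770 − 0.7699 = 0.1071.

Δ = 0.107c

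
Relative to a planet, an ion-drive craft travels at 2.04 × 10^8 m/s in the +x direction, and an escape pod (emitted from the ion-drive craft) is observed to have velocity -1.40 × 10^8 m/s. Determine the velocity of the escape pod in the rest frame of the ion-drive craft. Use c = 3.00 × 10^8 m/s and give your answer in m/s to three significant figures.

-2.61 × 10^8 m/s

v = 0.680c, u = -0.467c.
Invert the composition law: u' = (u − v)/(1 − uv/c²).
u' = (-0.467 − 0.680) / (1 − (-0.467)(0.680)) = -1.1467/1.3173 = -0.8704.
u' = -0.8704 × 3.00 × 10^8 m/s.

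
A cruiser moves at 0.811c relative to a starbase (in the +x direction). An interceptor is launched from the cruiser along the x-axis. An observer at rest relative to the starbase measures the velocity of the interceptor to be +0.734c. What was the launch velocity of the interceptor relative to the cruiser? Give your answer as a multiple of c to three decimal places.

Invert the composition law: u' = (u − v)/(1 − uv/c²).
u' = (0.734 − 0.811) / (1 − (0.734)(0.811)) = -0.0770/0.4047 = -0.1903.

-0.190c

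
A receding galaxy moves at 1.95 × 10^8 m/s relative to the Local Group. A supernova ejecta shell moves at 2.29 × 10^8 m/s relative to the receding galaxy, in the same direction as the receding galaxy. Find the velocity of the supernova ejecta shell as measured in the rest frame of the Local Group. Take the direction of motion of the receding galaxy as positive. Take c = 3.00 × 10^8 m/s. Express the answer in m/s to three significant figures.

2.83 × 10^8 m/s

In units of c (dividing by 3.00 × 10^8 m/s): v = 0.650, u' = 0.763.
u = (u' + v)/(1 + u'v/c²):
u = (0.763 + 0.650) / (1 + 0.763·0.650) = 1.4133/1.4962 = 0.9446
Converting back: u = 0.9446 × 3.00 × 10^8 m/s.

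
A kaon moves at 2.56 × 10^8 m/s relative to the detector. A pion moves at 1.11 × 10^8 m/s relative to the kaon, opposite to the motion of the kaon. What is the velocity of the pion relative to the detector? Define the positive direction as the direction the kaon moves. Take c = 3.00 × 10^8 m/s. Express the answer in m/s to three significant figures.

+2.12 × 10^8 m/s

In units of c (dividing by 3.00 × 10^8 m/s): v = 0.853, u' = -0.370.
u = (u' + v)/(1 + u'v/c²):
u = (-0.370 + 0.853) / (1 + (-0.370)·0.853) = 0.4833/0.6843 = 0.7064
(Galilean addition would give +0.483c.)
Converting back: u = 0.7064 × 3.00 × 10^8 m/s.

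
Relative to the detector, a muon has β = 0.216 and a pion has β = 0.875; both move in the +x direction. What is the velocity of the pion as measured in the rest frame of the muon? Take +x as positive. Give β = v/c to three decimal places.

β = +0.813

β_A = 0.216, β_B = 0.875.
Transform to A's frame with the inverse velocity-addition law: u' = (u − v)/(1 − uv/c²), taking u = β_B and v = β_A.
u' = (0.875 − 0.216) / (1 − (0.216)(0.875)) = 0.6590/0.8110 = 0.8126.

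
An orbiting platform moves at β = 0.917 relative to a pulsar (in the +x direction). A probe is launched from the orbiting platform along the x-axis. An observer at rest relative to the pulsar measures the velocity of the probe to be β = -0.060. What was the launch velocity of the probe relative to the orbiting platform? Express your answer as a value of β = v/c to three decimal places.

β = -0.926

Invert the composition law: u' = (u − v)/(1 − uv/c²).
u' = (-0.060 − 0.917) / (1 − (-0.060)(0.917)) = -0.9770/1.0550 = -0.9260.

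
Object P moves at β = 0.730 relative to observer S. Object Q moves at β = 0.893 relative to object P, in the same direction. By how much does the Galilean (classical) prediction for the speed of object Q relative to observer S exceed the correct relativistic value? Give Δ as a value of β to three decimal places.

Galilean: u_cl = 0.893 + 0.730 = 1.6230.
Relativistic: u_rel = (0.893 + 0.730) / (1 + 0.893·0.730) = 1.6230/1.6519 = 0.9825.
Δ = 1.6230 − 0.9825 = 0.6405.
(The classical prediction exceeds c; the relativistic result does not.)

Δ = 0.640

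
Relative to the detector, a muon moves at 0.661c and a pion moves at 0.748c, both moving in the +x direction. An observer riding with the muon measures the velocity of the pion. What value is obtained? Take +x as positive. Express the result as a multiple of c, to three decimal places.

β_A = 0.661, β_B = 0.748.
Transform to A's frame with the inverse velocity-addition law: u' = (u − v)/(1 − uv/c²), taking u = β_B and v = β_A.
u' = (0.748 − 0.661) / (1 − (0.661)(0.748)) = 0.0870/0.5056 = 0.1721.

+0.172c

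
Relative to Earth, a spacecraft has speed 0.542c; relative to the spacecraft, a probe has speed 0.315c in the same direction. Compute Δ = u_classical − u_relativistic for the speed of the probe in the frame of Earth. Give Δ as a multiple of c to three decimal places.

Galilean: u_cl = 0.315 + 0.542 = 0.8570.
Relativistic: u_rel = (0.315 + 0.542) / (1 + 0.315·0.542) = 0.8570/1.1707 = 0.7320.
Δ = 0.8570 − 0.7320 = 0.1250.

Δ = 0.125c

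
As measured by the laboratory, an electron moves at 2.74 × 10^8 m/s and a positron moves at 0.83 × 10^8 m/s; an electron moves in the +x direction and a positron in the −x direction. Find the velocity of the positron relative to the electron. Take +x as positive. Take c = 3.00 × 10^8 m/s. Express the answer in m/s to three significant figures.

β_A = 0.913, β_B = -0.277 (dividing each by c = 3.00 × 10^8 m/s).
Transform to A's frame with the inverse velocity-addition law: u' = (u − v)/(1 − uv/c²), taking u = β_B and v = β_A.
u' = (-0.277 − 0.913) / (1 − (0.913)(-0.277)) = -1.1900/1.2527 = -0.9500.
u' = -0.9500 × 3.00 × 10^8 m/s.

-2.85 × 10^8 m/s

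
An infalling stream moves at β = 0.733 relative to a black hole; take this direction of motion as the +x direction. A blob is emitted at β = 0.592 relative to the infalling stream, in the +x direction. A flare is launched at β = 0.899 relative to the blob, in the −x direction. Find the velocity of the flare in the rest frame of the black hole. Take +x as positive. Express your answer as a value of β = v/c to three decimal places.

β = +0.148

Apply u = (u' + v)/(1 + u'v/c²) successively, working outward toward the black hole.
Start: velocity of the infalling stream relative to the black hole = 0.7330c.
Compose with the blob (u' = 0.592 in the infalling stream frame): u_1 = (0.592 + 0.733) / (1 + 0.592·0.733) = 1.3250/1.4339 = 0.9240.
Compose with the flare (u' = -0.899 in the blob frame): u_2 = (-0.899 + 0.924) / (1 + (-0.899)·0.924) = 0.0250/0.1693 = 0.1478.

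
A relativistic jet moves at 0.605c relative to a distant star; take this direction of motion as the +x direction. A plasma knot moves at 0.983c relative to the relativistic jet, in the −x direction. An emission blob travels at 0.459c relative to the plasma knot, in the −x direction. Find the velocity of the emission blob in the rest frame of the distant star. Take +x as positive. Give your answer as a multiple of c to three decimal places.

-0.974c

Apply u = (u' + v)/(1 + u'v/c²) successively, working outward toward the distant star.
Start: velocity of the relativistic jet relative to the distant star = 0.6050c.
Compose with the plasma knot (u' = -0.983 in the relativistic jet frame): u_1 = (-0.983 + 0.605) / (1 + (-0.983)·0.605) = -0.3780/0.4053 = -0.9327.
Compose with the emission blob (u' = -0.459 in the plasma knot frame): u_2 = (-0.459 + (-0.933)) / (1 + (-0.459)·(-0.933)) = -1.3917/1.4281 = -0.9745.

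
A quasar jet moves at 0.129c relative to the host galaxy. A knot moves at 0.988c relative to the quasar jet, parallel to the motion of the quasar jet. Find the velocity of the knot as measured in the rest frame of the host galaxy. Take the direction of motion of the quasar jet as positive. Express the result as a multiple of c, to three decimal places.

With v = 0.129 and u' = 0.988 (in units of c),
u = (u' + v)/(1 + u'v/c²):
u = (0.988 + 0.129) / (1 + 0.988·0.129) = 1.1170/1.1275 = 0.9907

0.991c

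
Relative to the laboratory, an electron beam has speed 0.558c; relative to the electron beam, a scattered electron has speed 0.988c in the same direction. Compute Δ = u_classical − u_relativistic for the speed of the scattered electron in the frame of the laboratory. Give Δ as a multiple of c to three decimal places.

Galilean: u_cl = 0.988 + 0.558 = 1.5460.
Relativistic: u_rel = (0.988 + 0.558) / (1 + 0.988·0.558) = 1.5460/1.5513 = 0.9966.
Δ = 1.5460 − 0.9966 = 0.5494.
(The classical prediction exceeds c; the relativistic result does not.)

Δ = 0.549c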